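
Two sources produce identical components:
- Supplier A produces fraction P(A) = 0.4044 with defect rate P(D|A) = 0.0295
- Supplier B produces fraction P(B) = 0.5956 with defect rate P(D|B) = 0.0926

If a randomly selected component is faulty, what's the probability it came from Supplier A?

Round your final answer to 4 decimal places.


Let A = from Supplier A, D = faulty

Given:
- P(A) = 0.4044, P(B) = 0.5956
- P(D|A) = 0.0295, P(D|B) = 0.0926

Step 1: Find P(D)
P(D) = P(D|A)P(A) + P(D|B)P(B)
     = 0.0295 × 0.4044 + 0.0926 × 0.5956
     = 0.01192980 + 0.05515256
     = 0.06708236

Step 2: Apply Bayes' theorem
P(A|D) = P(D|A)P(A) / P(D)
       = 0.01192980 / 0.06708236
       = 0.1778


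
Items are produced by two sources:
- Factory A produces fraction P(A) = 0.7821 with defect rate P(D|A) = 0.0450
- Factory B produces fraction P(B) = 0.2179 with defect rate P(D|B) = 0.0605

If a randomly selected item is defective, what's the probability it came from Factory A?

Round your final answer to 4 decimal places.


Let A = from Factory A, D = defective

Given:
- P(A) = 0.7821, P(B) = 0.2179
- P(D|A) = 0.0450, P(D|B) = 0.0605

Step 1: Find P(D)
P(D) = P(D|A)P(A) + P(D|B)P(B)
     = 0.0450 × 0.7821 + 0.0605 × 0.2179
     = 0.03519450 + 0.01318295
     = 0.04837745

Step 2: Apply Bayes' theorem
P(A|D) = P(D|A)P(A) / P(D)
       = 0.03519450 / 0.04837745
       = 0.7275


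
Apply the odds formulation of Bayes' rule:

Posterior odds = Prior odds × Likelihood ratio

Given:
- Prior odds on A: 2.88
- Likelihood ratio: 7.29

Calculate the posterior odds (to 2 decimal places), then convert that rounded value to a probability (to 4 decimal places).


Step 1: Calculate posterior odds
Posterior odds = Prior odds × LR
               = 2.88 × 7.29
               = 21.00

Step 2: Convert to probability
P(A|E) = Posterior odds / (1 + Posterior odds)
       = 21.00 / (1 + 21.00)
       = 21.00 / 22.00
       = 0.9545

The evidence increased P(A) from 0.7423 to 0.9545.


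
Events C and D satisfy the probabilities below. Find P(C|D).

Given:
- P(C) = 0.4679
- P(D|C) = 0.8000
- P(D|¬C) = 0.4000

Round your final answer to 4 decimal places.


Bayes' theorem: P(C|D) = P(D|C) × P(C) / P(D)

Step 1: Calculate P(D) using law of total probability
P(D) = P(D|C)P(C) + P(D|¬C)P(¬C)
     = 0.8000 × 0.4679 + 0.4000 × 0.5321
     = 0.37432000 + 0.21284000
     = 0.58716000

Step 2: Apply Bayes' theorem
P(C|D) = P(D|C) × P(C) / P(D)
       = 0.37432000 / 0.58716000
       = 0.6375


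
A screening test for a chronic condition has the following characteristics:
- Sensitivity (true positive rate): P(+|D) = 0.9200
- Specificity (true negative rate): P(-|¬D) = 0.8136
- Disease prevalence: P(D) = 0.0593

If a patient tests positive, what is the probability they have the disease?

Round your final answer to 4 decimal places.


Let D = has disease, + = positive test

Given:
- P(D) = 0.0593 (prevalence)
- P(+|D) = 0.9200 (sensitivity)
- P(-|¬D) = 0.8136 (specificity)
- P(+|¬D) = 0.1864 (false positive rate = 1 - specificity)

Step 1: Find P(+)
P(+) = P(+|D)P(D) + P(+|¬D)P(¬D)
     = 0.9200 × 0.0593 + 0.1864 × 0.9407
     = 0.05455600 + 0.17534648
     = 0.22990248

Step 2: Apply Bayes' theorem for P(D|+)
P(D|+) = P(+|D)P(D) / P(+)
       = 0.05455600 / 0.22990248
       = 0.2373


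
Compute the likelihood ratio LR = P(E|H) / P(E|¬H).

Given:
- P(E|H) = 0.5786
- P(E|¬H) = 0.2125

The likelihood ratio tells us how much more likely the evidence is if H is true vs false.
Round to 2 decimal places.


Likelihood Ratio (LR) = P(E|H) / P(E|¬H)

LR = 0.5786 / 0.2125
   = 2.72

The evidence is 2.72 times more likely if H is true than if H is false.
LR > 1, so observing E raises the odds in favor of H.


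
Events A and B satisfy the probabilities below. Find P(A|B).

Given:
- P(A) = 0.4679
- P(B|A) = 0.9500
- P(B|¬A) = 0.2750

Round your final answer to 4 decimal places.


Bayes' theorem: P(A|B) = P(B|A) × P(A) / P(B)

Step 1: Calculate P(B) using law of total probability
P(B) = P(B|A)P(A) + P(B|¬A)P(¬A)
     = 0.9500 × 0.4679 + 0.2750 × 0.5321
     = 0.44450500 + 0.14632750
     = 0.59083250

Step 2: Apply Bayes' theorem
P(A|B) = P(B|A) × P(A) / P(B)
       = 0.44450500 / 0.59083250
       = 0.7523


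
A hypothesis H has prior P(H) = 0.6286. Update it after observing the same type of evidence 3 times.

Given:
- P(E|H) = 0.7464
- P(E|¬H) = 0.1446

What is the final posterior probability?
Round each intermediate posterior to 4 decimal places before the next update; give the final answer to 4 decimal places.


Sequential Bayesian updating:

Initial prior: P(H) = 0.6286

Update 1:
  P(E) = 0.7464 × 0.6286 + 0.1446 × 0.3714 = 0.46918704 + 0.05370444 = 0.52289148
  P(H|E) = 0.46918704 / 0.52289148 = 0.8973

Update 2:
  P(E) = 0.7464 × 0.8973 + 0.1446 × 0.1027 = 0.66974472 + 0.01485042 = 0.68459514
  P(H|E) = 0.66974472 / 0.68459514 = 0.9783

Update 3:
  P(E) = 0.7464 × 0.9783 + 0.1446 × 0.0217 = 0.73020312 + 0.00313782 = 0.73334094
  P(H|E) = 0.73020312 / 0.73334094 = 0.9957

Final posterior: 0.9957


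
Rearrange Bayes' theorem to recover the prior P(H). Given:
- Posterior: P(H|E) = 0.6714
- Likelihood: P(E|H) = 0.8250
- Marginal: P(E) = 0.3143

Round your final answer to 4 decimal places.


From Bayes' theorem: P(H|E) = P(E|H) × P(H) / P(E)

Rearranging for P(H):
P(H) = P(H|E) × P(E) / P(E|H)
     = 0.6714 × 0.3143 / 0.8250
     = 0.21102102 / 0.8250
     = 0.2558


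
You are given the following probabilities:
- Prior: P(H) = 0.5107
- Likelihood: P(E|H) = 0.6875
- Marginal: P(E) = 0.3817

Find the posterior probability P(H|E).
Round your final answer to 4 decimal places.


Using Bayes' theorem:

P(H|E) = P(E|H) × P(H) / P(E)
       = 0.6875 × 0.5107 / 0.3817
       = 0.35110625 / 0.3817
       = 0.9198

The evidence strengthens our belief in H.
Prior: 0.5107 → Posterior: 0.9198


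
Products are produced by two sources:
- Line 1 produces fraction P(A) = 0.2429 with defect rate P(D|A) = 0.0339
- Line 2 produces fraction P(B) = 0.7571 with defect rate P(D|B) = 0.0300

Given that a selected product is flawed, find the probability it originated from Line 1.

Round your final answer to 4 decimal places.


Let A = from Line 1, D = flawed

Given:
- P(A) = 0.2429, P(B) = 0.7571
- P(D|A) = 0.0339, P(D|B) = 0.0300

Step 1: Find P(D)
P(D) = P(D|A)P(A) + P(D|B)P(B)
     = 0.0339 × 0.2429 + 0.0300 × 0.7571
     = 0.00823431 + 0.02271300
     = 0.03094731

Step 2: Apply Bayes' theorem
P(A|D) = P(D|A)P(A) / P(D)
       = 0.00823431 / 0.03094731
       = 0.2661


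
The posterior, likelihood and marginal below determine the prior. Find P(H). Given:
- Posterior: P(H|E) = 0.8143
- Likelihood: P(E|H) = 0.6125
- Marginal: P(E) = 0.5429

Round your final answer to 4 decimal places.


From Bayes' theorem: P(H|E) = P(E|H) × P(H) / P(E)

Rearranging for P(H):
P(H) = P(H|E) × P(E) / P(E|H)
     = 0.8143 × 0.5429 / 0.6125
     = 0.44208347 / 0.6125
     = 0.7218


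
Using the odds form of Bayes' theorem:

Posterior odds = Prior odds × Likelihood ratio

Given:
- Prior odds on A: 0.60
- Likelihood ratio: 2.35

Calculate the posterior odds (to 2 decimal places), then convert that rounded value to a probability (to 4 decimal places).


Step 1: Calculate posterior odds
Posterior odds = Prior odds × LR
               = 0.60 × 2.35
               = 1.41

Step 2: Convert to probability
P(A|E) = Posterior odds / (1 + Posterior odds)
       = 1.41 / (1 + 1.41)
       = 1.41 / 2.41
       = 0.5851

The evidence increased P(A) from 0.3750 to 0.5851.


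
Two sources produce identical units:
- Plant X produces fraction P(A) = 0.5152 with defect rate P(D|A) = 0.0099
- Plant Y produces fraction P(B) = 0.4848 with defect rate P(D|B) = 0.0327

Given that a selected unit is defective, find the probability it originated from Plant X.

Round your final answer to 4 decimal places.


Let A = from Plant X, D = defective

Given:
- P(A) = 0.5152, P(B) = 0.4848
- P(D|A) = 0.0099, P(D|B) = 0.0327

Step 1: Find P(D)
P(D) = P(D|A)P(A) + P(D|B)P(B)
     = 0.0099 × 0.5152 + 0.0327 × 0.4848
     = 0.00510048 + 0.01585296
     = 0.02095344

Step 2: Apply Bayes' theorem
P(A|D) = P(D|A)P(A) / P(D)
       = 0.00510048 / 0.02095344
       = 0.2434


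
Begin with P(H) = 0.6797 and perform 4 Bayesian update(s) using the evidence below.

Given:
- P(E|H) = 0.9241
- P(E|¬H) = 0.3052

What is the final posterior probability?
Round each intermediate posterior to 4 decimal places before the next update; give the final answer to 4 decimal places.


Sequential Bayesian updating:

Initial prior: P(H) = 0.6797

Update 1:
  P(E) = 0.9241 × 0.6797 + 0.3052 × 0.3203 = 0.62811077 + 0.09775556 = 0.72586633
  P(H|E) = 0.62811077 / 0.72586633 = 0.8653

Update 2:
  P(E) = 0.9241 × 0.8653 + 0.3052 × 0.1347 = 0.79962373 + 0.04111044 = 0.84073417
  P(H|E) = 0.79962373 / 0.84073417 = 0.9511

Update 3:
  P(E) = 0.9241 × 0.9511 + 0.3052 × 0.0489 = 0.87891151 + 0.01492428 = 0.89383579
  P(H|E) = 0.87891151 / 0.89383579 = 0.9833

Update 4:
  P(E) = 0.9241 × 0.9833 + 0.3052 × 0.0167 = 0.90866753 + 0.00509684 = 0.91376437
  P(H|E) = 0.90866753 / 0.91376437 = 0.9944

Final posterior: 0.9944


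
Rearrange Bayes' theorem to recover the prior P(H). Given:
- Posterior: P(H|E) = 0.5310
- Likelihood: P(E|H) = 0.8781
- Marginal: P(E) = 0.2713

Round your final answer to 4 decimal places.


From Bayes' theorem: P(H|E) = P(E|H) × P(H) / P(E)

Rearranging for P(H):
P(H) = P(H|E) × P(E) / P(E|H)
     = 0.5310 × 0.2713 / 0.8781
     = 0.14406030 / 0.8781
     = 0.1641


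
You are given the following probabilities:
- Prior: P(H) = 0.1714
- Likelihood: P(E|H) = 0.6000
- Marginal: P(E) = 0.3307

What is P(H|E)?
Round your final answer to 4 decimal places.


Using Bayes' theorem:

P(H|E) = P(E|H) × P(H) / P(E)
       = 0.6000 × 0.1714 / 0.3307
       = 0.10284000 / 0.3307
       = 0.3110

The evidence strengthens our belief in H.
Prior: 0.1714 → Posterior: 0.3110


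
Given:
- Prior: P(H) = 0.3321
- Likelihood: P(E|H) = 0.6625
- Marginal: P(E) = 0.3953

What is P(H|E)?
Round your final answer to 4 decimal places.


Using Bayes' theorem:

P(H|E) = P(E|H) × P(H) / P(E)
       = 0.6625 × 0.3321 / 0.3953
       = 0.22001625 / 0.3953
       = 0.5566

The evidence strengthens our belief in H.
Prior: 0.3321 → Posterior: 0.5566


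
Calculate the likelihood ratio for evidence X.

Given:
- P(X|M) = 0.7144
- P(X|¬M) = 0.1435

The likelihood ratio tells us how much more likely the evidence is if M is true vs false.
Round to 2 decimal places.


Likelihood Ratio (LR) = P(X|M) / P(X|¬M)

LR = 0.7144 / 0.1435
   = 4.98

The evidence is 4.98 times more likely if M is true than if M is false.
LR > 1, so observing X raises the odds in favor of M.


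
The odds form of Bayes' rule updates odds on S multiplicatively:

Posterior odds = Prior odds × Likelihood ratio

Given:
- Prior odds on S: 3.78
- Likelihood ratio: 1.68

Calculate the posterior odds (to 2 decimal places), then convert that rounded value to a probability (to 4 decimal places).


Step 1: Calculate posterior odds
Posterior odds = Prior odds × LR
               = 3.78 × 1.68
               = 6.35

Step 2: Convert to probability
P(S|E) = Posterior odds / (1 + Posterior odds)
       = 6.35 / (1 + 6.35)
       = 6.35 / 7.35
       = 0.8639

The evidence increased P(S) from 0.7908 to 0.8639.


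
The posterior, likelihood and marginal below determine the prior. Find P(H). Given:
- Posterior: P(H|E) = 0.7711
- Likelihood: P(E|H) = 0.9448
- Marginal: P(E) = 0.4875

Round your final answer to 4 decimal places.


From Bayes' theorem: P(H|E) = P(E|H) × P(H) / P(E)

Rearranging for P(H):
P(H) = P(H|E) × P(E) / P(E|H)
     = 0.7711 × 0.4875 / 0.9448
     = 0.37591125 / 0.9448
     = 0.3979


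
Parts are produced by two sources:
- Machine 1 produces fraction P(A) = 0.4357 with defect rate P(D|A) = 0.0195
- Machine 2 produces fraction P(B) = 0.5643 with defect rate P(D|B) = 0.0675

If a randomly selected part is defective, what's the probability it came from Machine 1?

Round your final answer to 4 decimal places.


Let A = from Machine 1, D = defective

Given:
- P(A) = 0.4357, P(B) = 0.5643
- P(D|A) = 0.0195, P(D|B) = 0.0675

Step 1: Find P(D)
P(D) = P(D|A)P(A) + P(D|B)P(B)
     = 0.0195 × 0.4357 + 0.0675 × 0.5643
     = 0.00849615 + 0.03809025
     = 0.04658640

Step 2: Apply Bayes' theorem
P(A|D) = P(D|A)P(A) / P(D)
       = 0.00849615 / 0.04658640
       = 0.1824


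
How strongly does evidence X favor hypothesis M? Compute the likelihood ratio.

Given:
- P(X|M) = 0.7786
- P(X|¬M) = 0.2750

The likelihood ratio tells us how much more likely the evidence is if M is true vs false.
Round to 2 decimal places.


Likelihood Ratio (LR) = P(X|M) / P(X|¬M)

LR = 0.7786 / 0.2750
   = 2.83

The evidence is 2.83 times more likely if M is true than if M is false.
Because LR exceeds 1, X is evidence for M.


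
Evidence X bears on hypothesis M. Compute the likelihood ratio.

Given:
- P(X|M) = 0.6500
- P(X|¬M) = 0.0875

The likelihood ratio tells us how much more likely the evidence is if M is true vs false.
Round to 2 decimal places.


Likelihood Ratio (LR) = P(X|M) / P(X|¬M)

LR = 0.6500 / 0.0875
   = 7.43

The evidence is 7.43 times more likely if M is true than if M is false.
Because LR exceeds 1, X is evidence for M.


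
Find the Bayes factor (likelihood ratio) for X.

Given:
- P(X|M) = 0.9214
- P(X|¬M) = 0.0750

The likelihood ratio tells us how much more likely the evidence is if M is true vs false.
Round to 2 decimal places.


Likelihood Ratio (LR) = P(X|M) / P(X|¬M)

LR = 0.9214 / 0.0750
   = 12.29

The evidence is 12.29 times more likely if M is true than if M is false.
LR > 1, so observing X raises the odds in favor of M.


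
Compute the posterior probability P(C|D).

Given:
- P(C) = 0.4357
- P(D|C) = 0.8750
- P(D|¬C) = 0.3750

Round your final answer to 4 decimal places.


Bayes' theorem: P(C|D) = P(D|C) × P(C) / P(D)

Step 1: Calculate P(D) using law of total probability
P(D) = P(D|C)P(C) + P(D|¬C)P(¬C)
     = 0.8750 × 0.4357 + 0.3750 × 0.5643
     = 0.38123750 + 0.21161250
     = 0.59285000

Step 2: Apply Bayes' theorem
P(C|D) = P(D|C) × P(C) / P(D)
       = 0.38123750 / 0.59285000
       = 0.6431


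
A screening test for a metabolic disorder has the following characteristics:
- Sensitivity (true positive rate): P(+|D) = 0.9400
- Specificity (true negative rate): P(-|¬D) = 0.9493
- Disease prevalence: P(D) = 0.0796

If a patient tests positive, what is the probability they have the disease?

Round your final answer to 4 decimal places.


Let D = has disease, + = positive test

Given:
- P(D) = 0.0796 (prevalence)
- P(+|D) = 0.9400 (sensitivity)
- P(-|¬D) = 0.9493 (specificity)
- P(+|¬D) = 0.0507 (false positive rate = 1 - specificity)

Step 1: Find P(+)
P(+) = P(+|D)P(D) + P(+|¬D)P(¬D)
     = 0.9400 × 0.0796 + 0.0507 × 0.9204
     = 0.07482400 + 0.04666428
     = 0.12148828

Step 2: Apply Bayes' theorem for P(D|+)
P(D|+) = P(+|D)P(D) / P(+)
       = 0.07482400 / 0.12148828
       = 0.6159


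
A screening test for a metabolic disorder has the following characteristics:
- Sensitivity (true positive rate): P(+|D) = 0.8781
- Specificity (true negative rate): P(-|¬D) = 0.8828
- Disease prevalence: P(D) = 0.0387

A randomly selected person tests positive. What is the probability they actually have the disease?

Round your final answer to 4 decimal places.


Let D = has disease, + = positive test

Given:
- P(D) = 0.0387 (prevalence)
- P(+|D) = 0.8781 (sensitivity)
- P(-|¬D) = 0.8828 (specificity)
- P(+|¬D) = 0.1172 (false positive rate = 1 - specificity)

Step 1: Find P(+)
P(+) = P(+|D)P(D) + P(+|¬D)P(¬D)
     = 0.8781 × 0.0387 + 0.1172 × 0.9613
     = 0.03398247 + 0.11266436
     = 0.14664683

Step 2: Apply Bayes' theorem for P(D|+)
P(D|+) = P(+|D)P(D) / P(+)
       = 0.03398247 / 0.14664683
       = 0.2317


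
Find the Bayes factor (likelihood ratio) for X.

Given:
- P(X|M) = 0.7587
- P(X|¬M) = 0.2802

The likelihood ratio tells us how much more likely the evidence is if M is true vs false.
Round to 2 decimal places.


Likelihood Ratio (LR) = P(X|M) / P(X|¬M)

LR = 0.7587 / 0.2802
   = 2.71

The evidence is 2.71 times more likely if M is true than if M is false.
Because LR exceeds 1, X is evidence for M.


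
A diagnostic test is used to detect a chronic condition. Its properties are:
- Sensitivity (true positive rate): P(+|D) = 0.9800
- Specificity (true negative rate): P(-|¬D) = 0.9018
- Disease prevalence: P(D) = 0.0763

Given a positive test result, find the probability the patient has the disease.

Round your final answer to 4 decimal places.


Let D = has disease, + = positive test

Given:
- P(D) = 0.0763 (prevalence)
- P(+|D) = 0.9800 (sensitivity)
- P(-|¬D) = 0.9018 (specificity)
- P(+|¬D) = 0.0982 (false positive rate = 1 - specificity)

Step 1: Find P(+)
P(+) = P(+|D)P(D) + P(+|¬D)P(¬D)
     = 0.9800 × 0.0763 + 0.0982 × 0.9237
     = 0.07477400 + 0.09070734
     = 0.16548134

Step 2: Apply Bayes' theorem for P(D|+)
P(D|+) = P(+|D)P(D) / P(+)
       = 0.07477400 / 0.16548134
       = 0.4519


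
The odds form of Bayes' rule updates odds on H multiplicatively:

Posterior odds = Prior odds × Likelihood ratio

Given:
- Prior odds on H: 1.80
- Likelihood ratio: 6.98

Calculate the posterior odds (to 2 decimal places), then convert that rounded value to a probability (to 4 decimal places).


Step 1: Calculate posterior odds
Posterior odds = Prior odds × LR
               = 1.80 × 6.98
               = 12.56

Step 2: Convert to probability
P(H|E) = Posterior odds / (1 + Posterior odds)
       = 12.56 / (1 + 12.56)
       = 12.56 / 13.56
       = 0.9263

The evidence increased P(H) from 0.6429 to 0.9263.


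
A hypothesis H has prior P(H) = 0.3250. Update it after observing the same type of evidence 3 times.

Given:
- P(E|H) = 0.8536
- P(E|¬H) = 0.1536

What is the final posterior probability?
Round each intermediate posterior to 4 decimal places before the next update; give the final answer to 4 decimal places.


Sequential Bayesian updating:

Initial prior: P(H) = 0.3250

Update 1:
  P(E) = 0.8536 × 0.3250 + 0.1536 × 0.6750 = 0.27742000 + 0.10368000 = 0.38110000
  P(H|E) = 0.27742000 / 0.38110000 = 0.7279

Update 2:
  P(E) = 0.8536 × 0.7279 + 0.1536 × 0.2721 = 0.62133544 + 0.04179456 = 0.66313000
  P(H|E) = 0.62133544 / 0.66313000 = 0.9370

Update 3:
  P(E) = 0.8536 × 0.9370 + 0.1536 × 0.0630 = 0.79982320 + 0.00967680 = 0.80950000
  P(H|E) = 0.79982320 / 0.80950000 = 0.9880

Final posterior: 0.9880


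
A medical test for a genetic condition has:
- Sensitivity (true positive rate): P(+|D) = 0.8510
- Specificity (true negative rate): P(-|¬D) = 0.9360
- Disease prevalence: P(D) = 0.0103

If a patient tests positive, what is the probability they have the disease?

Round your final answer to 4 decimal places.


Let D = has disease, + = positive test

Given:
- P(D) = 0.0103 (prevalence)
- P(+|D) = 0.8510 (sensitivity)
- P(-|¬D) = 0.9360 (specificity)
- P(+|¬D) = 0.0640 (false positive rate = 1 - specificity)

Step 1: Find P(+)
P(+) = P(+|D)P(D) + P(+|¬D)P(¬D)
     = 0.8510 × 0.0103 + 0.0640 × 0.9897
     = 0.00876530 + 0.06334080
     = 0.07210610

Step 2: Apply Bayes' theorem for P(D|+)
P(D|+) = P(+|D)P(D) / P(+)
       = 0.00876530 / 0.07210610
       = 0.1216


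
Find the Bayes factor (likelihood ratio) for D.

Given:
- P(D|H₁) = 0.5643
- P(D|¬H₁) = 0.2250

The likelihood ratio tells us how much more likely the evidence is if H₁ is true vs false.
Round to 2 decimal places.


Likelihood Ratio (LR) = P(D|H₁) / P(D|¬H₁)

LR = 0.5643 / 0.2250
   = 2.51

The evidence is 2.51 times more likely if H₁ is true than if H₁ is false.
Because LR exceeds 1, D is evidence for H₁.


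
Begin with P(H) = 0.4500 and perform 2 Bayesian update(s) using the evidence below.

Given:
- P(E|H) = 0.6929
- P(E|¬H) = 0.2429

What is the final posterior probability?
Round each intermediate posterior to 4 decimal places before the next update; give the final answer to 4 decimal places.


Sequential Bayesian updating:

Initial prior: P(H) = 0.4500

Update 1:
  P(E) = 0.6929 × 0.4500 + 0.2429 × 0.5500 = 0.31180500 + 0.13359500 = 0.44540000
  P(H|E) = 0.31180500 / 0.44540000 = 0.7001

Update 2:
  P(E) = 0.6929 × 0.7001 + 0.2429 × 0.2999 = 0.48509929 + 0.07284571 = 0.55794500
  P(H|E) = 0.48509929 / 0.55794500 = 0.8694

Final posterior: 0.8694


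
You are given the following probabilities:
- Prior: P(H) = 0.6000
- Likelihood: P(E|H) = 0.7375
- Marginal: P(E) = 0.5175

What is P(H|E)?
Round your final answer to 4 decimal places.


Using Bayes' theorem:

P(H|E) = P(E|H) × P(H) / P(E)
       = 0.7375 × 0.6000 / 0.5175
       = 0.44250000 / 0.5175
       = 0.8551

The evidence strengthens our belief in H.
Prior: 0.6000 → Posterior: 0.8551


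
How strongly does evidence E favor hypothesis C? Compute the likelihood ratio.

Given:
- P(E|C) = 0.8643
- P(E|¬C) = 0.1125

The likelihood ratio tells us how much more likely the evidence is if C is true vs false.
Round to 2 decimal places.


Likelihood Ratio (LR) = P(E|C) / P(E|¬C)

LR = 0.8643 / 0.1125
   = 7.68

The evidence is 7.68 times more likely if C is true than if C is false.
LR > 1, so observing E raises the odds in favor of C.


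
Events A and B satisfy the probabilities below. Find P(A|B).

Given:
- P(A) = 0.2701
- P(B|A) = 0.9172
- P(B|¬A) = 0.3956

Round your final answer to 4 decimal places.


Bayes' theorem: P(A|B) = P(B|A) × P(A) / P(B)

Step 1: Calculate P(B) using law of total probability
P(B) = P(B|A)P(A) + P(B|¬A)P(¬A)
     = 0.9172 × 0.2701 + 0.3956 × 0.7299
     = 0.24773572 + 0.28874844
     = 0.53648416

Step 2: Apply Bayes' theorem
P(A|B) = P(B|A) × P(A) / P(B)
       = 0.24773572 / 0.53648416
       = 0.4618


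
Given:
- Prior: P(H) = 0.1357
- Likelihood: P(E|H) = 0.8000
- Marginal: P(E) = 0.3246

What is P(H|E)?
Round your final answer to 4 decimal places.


Using Bayes' theorem:

P(H|E) = P(E|H) × P(H) / P(E)
       = 0.8000 × 0.1357 / 0.3246
       = 0.10856000 / 0.3246
       = 0.3344

The evidence strengthens our belief in H.
Prior: 0.1357 → Posterior: 0.3344


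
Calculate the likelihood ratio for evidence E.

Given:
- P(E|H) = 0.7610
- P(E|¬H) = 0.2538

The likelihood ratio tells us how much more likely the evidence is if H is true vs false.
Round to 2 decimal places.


Likelihood Ratio (LR) = P(E|H) / P(E|¬H)

LR = 0.7610 / 0.2538
   = 3.00

The evidence is 3.00 times more likely if H is true than if H is false.
Since LR > 1, the evidence supports H over ¬H.


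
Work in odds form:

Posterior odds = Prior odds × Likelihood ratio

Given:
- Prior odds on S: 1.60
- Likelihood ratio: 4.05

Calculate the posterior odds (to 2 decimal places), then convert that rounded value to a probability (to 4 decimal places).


Step 1: Calculate posterior odds
Posterior odds = Prior odds × LR
               = 1.60 × 4.05
               = 6.48

Step 2: Convert to probability
P(S|E) = Posterior odds / (1 + Posterior odds)
       = 6.48 / (1 + 6.48)
       = 6.48 / 7.48
       = 0.8663

The evidence increased P(S) from 0.6154 to 0.8663.


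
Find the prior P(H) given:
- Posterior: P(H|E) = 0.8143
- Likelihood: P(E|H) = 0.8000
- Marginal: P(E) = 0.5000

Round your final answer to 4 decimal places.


From Bayes' theorem: P(H|E) = P(E|H) × P(H) / P(E)

Rearranging for P(H):
P(H) = P(H|E) × P(E) / P(E|H)
     = 0.8143 × 0.5000 / 0.8000
     = 0.40715000 / 0.8000
     = 0.5089


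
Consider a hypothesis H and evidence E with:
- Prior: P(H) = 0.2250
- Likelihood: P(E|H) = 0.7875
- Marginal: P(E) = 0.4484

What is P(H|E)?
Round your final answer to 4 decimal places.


Using Bayes' theorem:

P(H|E) = P(E|H) × P(H) / P(E)
       = 0.7875 × 0.2250 / 0.4484
       = 0.17718750 / 0.4484
       = 0.3952

The evidence strengthens our belief in H.
Prior: 0.2250 → Posterior: 0.3952


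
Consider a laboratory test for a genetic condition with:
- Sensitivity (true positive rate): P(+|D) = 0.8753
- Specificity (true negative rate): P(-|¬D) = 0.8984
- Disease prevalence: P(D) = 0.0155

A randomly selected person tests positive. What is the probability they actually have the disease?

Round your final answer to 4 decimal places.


Let D = has disease, + = positive test

Given:
- P(D) = 0.0155 (prevalence)
- P(+|D) = 0.8753 (sensitivity)
- P(-|¬D) = 0.8984 (specificity)
- P(+|¬D) = 0.1016 (false positive rate = 1 - specificity)

Step 1: Find P(+)
P(+) = P(+|D)P(D) + P(+|¬D)P(¬D)
     = 0.8753 × 0.0155 + 0.1016 × 0.9845
     = 0.01356715 + 0.10002520
     = 0.11359235

Step 2: Apply Bayes' theorem for P(D|+)
P(D|+) = P(+|D)P(D) / P(+)
       = 0.01356715 / 0.11359235
       = 0.1194


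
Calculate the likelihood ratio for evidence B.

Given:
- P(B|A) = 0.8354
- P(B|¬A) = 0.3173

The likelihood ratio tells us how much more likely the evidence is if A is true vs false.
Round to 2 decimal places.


Likelihood Ratio (LR) = P(B|A) / P(B|¬A)

LR = 0.8354 / 0.3173
   = 2.63

The evidence is 2.63 times more likely if A is true than if A is false.
Since LR > 1, the evidence supports A over ¬A.


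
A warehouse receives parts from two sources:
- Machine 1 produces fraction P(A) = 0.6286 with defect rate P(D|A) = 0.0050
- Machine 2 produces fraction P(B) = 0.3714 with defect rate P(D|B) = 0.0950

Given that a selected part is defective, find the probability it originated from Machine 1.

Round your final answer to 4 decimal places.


Let A = from Machine 1, D = defective

Given:
- P(A) = 0.6286, P(B) = 0.3714
- P(D|A) = 0.0050, P(D|B) = 0.0950

Step 1: Find P(D)
P(D) = P(D|A)P(A) + P(D|B)P(B)
     = 0.0050 × 0.6286 + 0.0950 × 0.3714
     = 0.00314300 + 0.03528300
     = 0.03842600

Step 2: Apply Bayes' theorem
P(A|D) = P(D|A)P(A) / P(D)
       = 0.00314300 / 0.03842600
       = 0.0818


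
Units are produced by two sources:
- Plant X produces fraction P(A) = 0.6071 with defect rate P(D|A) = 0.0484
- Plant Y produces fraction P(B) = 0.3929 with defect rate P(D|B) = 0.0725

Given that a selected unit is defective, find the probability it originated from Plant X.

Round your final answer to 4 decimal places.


Let A = from Plant X, D = defective

Given:
- P(A) = 0.6071, P(B) = 0.3929
- P(D|A) = 0.0484, P(D|B) = 0.0725

Step 1: Find P(D)
P(D) = P(D|A)P(A) + P(D|B)P(B)
     = 0.0484 × 0.6071 + 0.0725 × 0.3929
     = 0.02938364 + 0.02848525
     = 0.05786889

Step 2: Apply Bayes' theorem
P(A|D) = P(D|A)P(A) / P(D)
       = 0.02938364 / 0.05786889
       = 0.5078


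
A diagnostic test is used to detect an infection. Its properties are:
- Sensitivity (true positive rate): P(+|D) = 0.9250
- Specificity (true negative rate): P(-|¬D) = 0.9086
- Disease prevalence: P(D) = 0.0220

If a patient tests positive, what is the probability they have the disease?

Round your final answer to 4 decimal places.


Let D = has disease, + = positive test

Given:
- P(D) = 0.0220 (prevalence)
- P(+|D) = 0.9250 (sensitivity)
- P(-|¬D) = 0.9086 (specificity)
- P(+|¬D) = 0.0914 (false positive rate = 1 - specificity)

Step 1: Find P(+)
P(+) = P(+|D)P(D) + P(+|¬D)P(¬D)
     = 0.9250 × 0.0220 + 0.0914 × 0.9780
     = 0.02035000 + 0.08938920
     = 0.10973920

Step 2: Apply Bayes' theorem for P(D|+)
P(D|+) = P(+|D)P(D) / P(+)
       = 0.02035000 / 0.10973920
       = 0.1854


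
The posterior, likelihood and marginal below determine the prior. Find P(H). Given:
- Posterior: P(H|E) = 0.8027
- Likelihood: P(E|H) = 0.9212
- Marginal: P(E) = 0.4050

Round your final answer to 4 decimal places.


From Bayes' theorem: P(H|E) = P(E|H) × P(H) / P(E)

Rearranging for P(H):
P(H) = P(H|E) × P(E) / P(E|H)
     = 0.8027 × 0.4050 / 0.9212
     = 0.32509350 / 0.9212
     = 0.3529


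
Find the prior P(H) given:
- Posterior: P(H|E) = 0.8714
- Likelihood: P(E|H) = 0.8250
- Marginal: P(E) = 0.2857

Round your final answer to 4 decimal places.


From Bayes' theorem: P(H|E) = P(E|H) × P(H) / P(E)

Rearranging for P(H):
P(H) = P(H|E) × P(E) / P(E|H)
     = 0.8714 × 0.2857 / 0.8250
     = 0.24895898 / 0.8250
     = 0.3018


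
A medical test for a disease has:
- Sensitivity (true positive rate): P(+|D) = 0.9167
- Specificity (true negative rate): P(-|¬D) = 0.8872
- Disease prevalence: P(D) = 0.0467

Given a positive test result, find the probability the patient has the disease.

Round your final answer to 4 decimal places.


Let D = has disease, + = positive test

Given:
- P(D) = 0.0467 (prevalence)
- P(+|D) = 0.9167 (sensitivity)
- P(-|¬D) = 0.8872 (specificity)
- P(+|¬D) = 0.1128 (false positive rate = 1 - specificity)

Step 1: Find P(+)
P(+) = P(+|D)P(D) + P(+|¬D)P(¬D)
     = 0.9167 × 0.0467 + 0.1128 × 0.9533
     = 0.04280989 + 0.10753224
     = 0.15034213

Step 2: Apply Bayes' theorem for P(D|+)
P(D|+) = P(+|D)P(D) / P(+)
       = 0.04280989 / 0.15034213
       = 0.2847


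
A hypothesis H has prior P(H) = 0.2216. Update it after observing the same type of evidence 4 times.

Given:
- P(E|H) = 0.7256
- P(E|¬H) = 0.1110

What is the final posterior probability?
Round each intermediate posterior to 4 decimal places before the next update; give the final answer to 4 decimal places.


Sequential Bayesian updating:

Initial prior: P(H) = 0.2216

Update 1:
  P(E) = 0.7256 × 0.2216 + 0.1110 × 0.7784 = 0.16079296 + 0.08640240 = 0.24719536
  P(H|E) = 0.16079296 / 0.24719536 = 0.6505

Update 2:
  P(E) = 0.7256 × 0.6505 + 0.1110 × 0.3495 = 0.47200280 + 0.03879450 = 0.51079730
  P(H|E) = 0.47200280 / 0.51079730 = 0.9241

Update 3:
  P(E) = 0.7256 × 0.9241 + 0.1110 × 0.0759 = 0.67052696 + 0.00842490 = 0.67895186
  P(H|E) = 0.67052696 / 0.67895186 = 0.9876

Update 4:
  P(E) = 0.7256 × 0.9876 + 0.1110 × 0.0124 = 0.71660256 + 0.00137640 = 0.71797896
  P(H|E) = 0.71660256 / 0.71797896 = 0.9981

Final posterior: 0.9981


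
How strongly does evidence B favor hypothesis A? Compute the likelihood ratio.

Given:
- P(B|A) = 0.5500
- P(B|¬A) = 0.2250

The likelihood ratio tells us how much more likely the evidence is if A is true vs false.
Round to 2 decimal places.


Likelihood Ratio (LR) = P(B|A) / P(B|¬A)

LR = 0.5500 / 0.2250
   = 2.44

The evidence is 2.44 times more likely if A is true than if A is false.
Because LR exceeds 1, B is evidence for A.


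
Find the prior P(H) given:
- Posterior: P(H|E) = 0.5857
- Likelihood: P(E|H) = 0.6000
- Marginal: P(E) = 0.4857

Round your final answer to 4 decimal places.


From Bayes' theorem: P(H|E) = P(E|H) × P(H) / P(E)

Rearranging for P(H):
P(H) = P(H|E) × P(E) / P(E|H)
     = 0.5857 × 0.4857 / 0.6000
     = 0.28447449 / 0.6000
     = 0.4741


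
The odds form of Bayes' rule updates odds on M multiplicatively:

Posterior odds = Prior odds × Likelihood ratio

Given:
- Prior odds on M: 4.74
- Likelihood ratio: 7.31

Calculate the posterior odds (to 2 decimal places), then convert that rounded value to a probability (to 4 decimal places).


Step 1: Calculate posterior odds
Posterior odds = Prior odds × LR
               = 4.74 × 7.31
               = 34.65

Step 2: Convert to probability
P(M|E) = Posterior odds / (1 + Posterior odds)
       = 34.65 / (1 + 34.65)
       = 34.65 / 35.65
       = 0.9719

The evidence increased P(M) from 0.8258 to 0.9719.


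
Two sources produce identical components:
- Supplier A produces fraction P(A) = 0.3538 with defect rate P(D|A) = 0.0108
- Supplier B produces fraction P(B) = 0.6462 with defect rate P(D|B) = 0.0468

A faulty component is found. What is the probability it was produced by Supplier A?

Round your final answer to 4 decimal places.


Let A = from Supplier A, D = faulty

Given:
- P(A) = 0.3538, P(B) = 0.6462
- P(D|A) = 0.0108, P(D|B) = 0.0468

Step 1: Find P(D)
P(D) = P(D|A)P(A) + P(D|B)P(B)
     = 0.0108 × 0.3538 + 0.0468 × 0.6462
     = 0.00382104 + 0.03024216
     = 0.03406320

Step 2: Apply Bayes' theorem
P(A|D) = P(D|A)P(A) / P(D)
       = 0.00382104 / 0.03406320
       = 0.1122


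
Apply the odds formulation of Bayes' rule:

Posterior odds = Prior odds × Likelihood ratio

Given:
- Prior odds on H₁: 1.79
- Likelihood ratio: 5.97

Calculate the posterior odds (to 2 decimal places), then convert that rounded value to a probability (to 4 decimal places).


Step 1: Calculate posterior odds
Posterior odds = Prior odds × LR
               = 1.79 × 5.97
               = 10.69

Step 2: Convert to probability
P(H₁|E) = Posterior odds / (1 + Posterior odds)
       = 10.69 / (1 + 10.69)
       = 10.69 / 11.69
       = 0.9145

The evidence increased P(H₁) from 0.6416 to 0.9145.


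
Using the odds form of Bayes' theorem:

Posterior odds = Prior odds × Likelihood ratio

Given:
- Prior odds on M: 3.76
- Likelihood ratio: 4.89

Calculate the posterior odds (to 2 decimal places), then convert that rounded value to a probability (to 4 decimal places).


Step 1: Calculate posterior odds
Posterior odds = Prior odds × LR
               = 3.76 × 4.89
               = 18.39

Step 2: Convert to probability
P(M|E) = Posterior odds / (1 + Posterior odds)
       = 18.39 / (1 + 18.39)
       = 18.39 / 19.39
       = 0.9484

The evidence increased P(M) from 0.7899 to 0.9484.


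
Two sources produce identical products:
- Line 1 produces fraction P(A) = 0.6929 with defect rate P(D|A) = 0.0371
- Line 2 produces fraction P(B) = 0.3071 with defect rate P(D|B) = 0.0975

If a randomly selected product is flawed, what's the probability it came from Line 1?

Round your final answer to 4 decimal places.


Let A = from Line 1, D = flawed

Given:
- P(A) = 0.6929, P(B) = 0.3071
- P(D|A) = 0.0371, P(D|B) = 0.0975

Step 1: Find P(D)
P(D) = P(D|A)P(A) + P(D|B)P(B)
     = 0.0371 × 0.6929 + 0.0975 × 0.3071
     = 0.02570659 + 0.02994225
     = 0.05564884

Step 2: Apply Bayes' theorem
P(A|D) = P(D|A)P(A) / P(D)
       = 0.02570659 / 0.05564884
       = 0.4619


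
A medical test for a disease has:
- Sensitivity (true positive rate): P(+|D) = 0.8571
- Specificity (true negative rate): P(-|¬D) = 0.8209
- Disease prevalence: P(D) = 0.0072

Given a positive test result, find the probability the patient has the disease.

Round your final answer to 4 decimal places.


Let D = has disease, + = positive test

Given:
- P(D) = 0.0072 (prevalence)
- P(+|D) = 0.8571 (sensitivity)
- P(-|¬D) = 0.8209 (specificity)
- P(+|¬D) = 0.1791 (false positive rate = 1 - specificity)

Step 1: Find P(+)
P(+) = P(+|D)P(D) + P(+|¬D)P(¬D)
     = 0.8571 × 0.0072 + 0.1791 × 0.9928
     = 0.00617112 + 0.17781048
     = 0.18398160

Step 2: Apply Bayes' theorem for P(D|+)
P(D|+) = P(+|D)P(D) / P(+)
       = 0.00617112 / 0.18398160
       = 0.0335


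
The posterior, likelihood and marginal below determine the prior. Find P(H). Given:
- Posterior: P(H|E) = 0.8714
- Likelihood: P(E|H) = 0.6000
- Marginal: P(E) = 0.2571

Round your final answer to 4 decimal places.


From Bayes' theorem: P(H|E) = P(E|H) × P(H) / P(E)

Rearranging for P(H):
P(H) = P(H|E) × P(E) / P(E|H)
     = 0.8714 × 0.2571 / 0.6000
     = 0.22403694 / 0.6000
     = 0.3734


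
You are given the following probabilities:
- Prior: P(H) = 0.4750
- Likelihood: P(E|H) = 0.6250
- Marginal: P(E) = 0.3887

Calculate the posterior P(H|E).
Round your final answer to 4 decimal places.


Using Bayes' theorem:

P(H|E) = P(E|H) × P(H) / P(E)
       = 0.6250 × 0.4750 / 0.3887
       = 0.29687500 / 0.3887
       = 0.7638

The evidence strengthens our belief in H.
Prior: 0.4750 → Posterior: 0.7638


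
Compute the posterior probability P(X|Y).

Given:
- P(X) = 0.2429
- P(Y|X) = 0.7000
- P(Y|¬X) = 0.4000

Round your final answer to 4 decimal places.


Bayes' theorem: P(X|Y) = P(Y|X) × P(X) / P(Y)

Step 1: Calculate P(Y) using law of total probability
P(Y) = P(Y|X)P(X) + P(Y|¬X)P(¬X)
     = 0.7000 × 0.2429 + 0.4000 × 0.7571
     = 0.17003000 + 0.30284000
     = 0.47287000

Step 2: Apply Bayes' theorem
P(X|Y) = P(Y|X) × P(X) / P(Y)
       = 0.17003000 / 0.47287000
       = 0.3596


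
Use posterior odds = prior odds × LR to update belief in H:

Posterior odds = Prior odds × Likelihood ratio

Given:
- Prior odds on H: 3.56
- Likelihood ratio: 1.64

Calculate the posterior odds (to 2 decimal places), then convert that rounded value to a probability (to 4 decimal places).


Step 1: Calculate posterior odds
Posterior odds = Prior odds × LR
               = 3.56 × 1.64
               = 5.84

Step 2: Convert to probability
P(H|E) = Posterior odds / (1 + Posterior odds)
       = 5.84 / (1 + 5.84)
       = 5.84 / 6.84
       = 0.8538

The evidence increased P(H) from 0.7807 to 0.8538.


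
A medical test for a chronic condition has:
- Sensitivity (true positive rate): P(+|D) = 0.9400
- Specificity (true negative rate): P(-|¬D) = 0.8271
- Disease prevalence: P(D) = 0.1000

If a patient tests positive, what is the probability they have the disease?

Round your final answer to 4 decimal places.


Let D = has disease, + = positive test

Given:
- P(D) = 0.1000 (prevalence)
- P(+|D) = 0.9400 (sensitivity)
- P(-|¬D) = 0.8271 (specificity)
- P(+|¬D) = 0.1729 (false positive rate = 1 - specificity)

Step 1: Find P(+)
P(+) = P(+|D)P(D) + P(+|¬D)P(¬D)
     = 0.9400 × 0.1000 + 0.1729 × 0.9000
     = 0.09400000 + 0.15561000
     = 0.24961000

Step 2: Apply Bayes' theorem for P(D|+)
P(D|+) = P(+|D)P(D) / P(+)
       = 0.09400000 / 0.24961000
       = 0.3766


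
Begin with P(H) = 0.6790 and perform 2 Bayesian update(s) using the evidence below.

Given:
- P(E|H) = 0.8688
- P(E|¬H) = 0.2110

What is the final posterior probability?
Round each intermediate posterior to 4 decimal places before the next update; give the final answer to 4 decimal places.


Sequential Bayesian updating:

Initial prior: P(H) = 0.6790

Update 1:
  P(E) = 0.8688 × 0.6790 + 0.2110 × 0.3210 = 0.58991520 + 0.06773100 = 0.65764620
  P(H|E) = 0.58991520 / 0.65764620 = 0.8970

Update 2:
  P(E) = 0.8688 × 0.8970 + 0.2110 × 0.1030 = 0.77931360 + 0.02173300 = 0.80104660
  P(H|E) = 0.77931360 / 0.80104660 = 0.9729

Final posterior: 0.9729


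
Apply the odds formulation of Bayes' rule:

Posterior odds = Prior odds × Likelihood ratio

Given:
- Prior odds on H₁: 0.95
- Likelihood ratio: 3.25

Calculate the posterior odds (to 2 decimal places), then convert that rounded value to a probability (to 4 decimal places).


Step 1: Calculate posterior odds
Posterior odds = Prior odds × LR
               = 0.95 × 3.25
               = 3.09

Step 2: Convert to probability
P(H₁|E) = Posterior odds / (1 + Posterior odds)
       = 3.09 / (1 + 3.09)
       = 3.09 / 4.09
       = 0.7555

The evidence increased P(H₁) from 0.4872 to 0.7555.


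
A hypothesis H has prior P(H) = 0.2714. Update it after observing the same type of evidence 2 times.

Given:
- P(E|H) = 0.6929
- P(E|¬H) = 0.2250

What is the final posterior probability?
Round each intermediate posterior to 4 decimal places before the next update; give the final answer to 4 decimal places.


Sequential Bayesian updating:

Initial prior: P(H) = 0.2714

Update 1:
  P(E) = 0.6929 × 0.2714 + 0.2250 × 0.7286 = 0.18805306 + 0.16393500 = 0.35198806
  P(H|E) = 0.18805306 / 0.35198806 = 0.5343

Update 2:
  P(E) = 0.6929 × 0.5343 + 0.2250 × 0.4657 = 0.37021647 + 0.10478250 = 0.47499897
  P(H|E) = 0.37021647 / 0.47499897 = 0.7794

Final posterior: 0.7794


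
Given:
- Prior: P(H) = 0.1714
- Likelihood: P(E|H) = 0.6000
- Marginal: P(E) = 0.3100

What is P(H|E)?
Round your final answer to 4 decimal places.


Using Bayes' theorem:

P(H|E) = P(E|H) × P(H) / P(E)
       = 0.6000 × 0.1714 / 0.3100
       = 0.10284000 / 0.3100
       = 0.3317

The evidence strengthens our belief in H.
Prior: 0.1714 → Posterior: 0.3317


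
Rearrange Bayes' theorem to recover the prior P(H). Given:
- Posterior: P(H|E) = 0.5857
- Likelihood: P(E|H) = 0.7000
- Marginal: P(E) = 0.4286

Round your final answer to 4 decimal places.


From Bayes' theorem: P(H|E) = P(E|H) × P(H) / P(E)

Rearranging for P(H):
P(H) = P(H|E) × P(E) / P(E|H)
     = 0.5857 × 0.4286 / 0.7000
     = 0.25103102 / 0.7000
     = 0.3586


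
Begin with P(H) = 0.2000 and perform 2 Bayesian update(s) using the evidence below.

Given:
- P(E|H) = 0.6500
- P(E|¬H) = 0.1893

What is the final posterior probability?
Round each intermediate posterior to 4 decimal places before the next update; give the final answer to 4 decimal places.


Sequential Bayesian updating:

Initial prior: P(H) = 0.2000

Update 1:
  P(E) = 0.6500 × 0.2000 + 0.1893 × 0.8000 = 0.13000000 + 0.15144000 = 0.28144000
  P(H|E) = 0.13000000 / 0.28144000 = 0.4619

Update 2:
  P(E) = 0.6500 × 0.4619 + 0.1893 × 0.5381 = 0.30023500 + 0.10186233 = 0.40209733
  P(H|E) = 0.30023500 / 0.40209733 = 0.7467

Final posterior: 0.7467
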